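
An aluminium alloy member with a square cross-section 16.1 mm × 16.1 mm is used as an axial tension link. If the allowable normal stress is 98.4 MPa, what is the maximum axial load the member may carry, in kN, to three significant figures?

A = 259.2 mm².
P_max = σ_allow · A = 98.4 · 259.2 = 25510 N = 25.51 kN.

25.5 kN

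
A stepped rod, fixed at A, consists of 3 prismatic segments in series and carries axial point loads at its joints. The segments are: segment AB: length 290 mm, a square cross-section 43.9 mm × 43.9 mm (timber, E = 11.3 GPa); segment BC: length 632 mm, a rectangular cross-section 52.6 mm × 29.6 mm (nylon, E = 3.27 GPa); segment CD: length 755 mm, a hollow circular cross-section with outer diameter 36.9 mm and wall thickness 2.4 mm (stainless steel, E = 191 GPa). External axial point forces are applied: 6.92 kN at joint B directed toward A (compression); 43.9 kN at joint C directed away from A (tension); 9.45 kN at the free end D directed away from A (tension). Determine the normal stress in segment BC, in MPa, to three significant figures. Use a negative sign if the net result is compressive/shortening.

34.3 MPa

Internal axial forces (sectioning from the free end, tension +): N_CD = 9.45 kN, N_BC = 53.35 kN, N_AB = 46.43 kN.
A_BC = 1557 mm².
σ_BC = N_BC/A_BC = 53350/1557 = 34.27 MPa.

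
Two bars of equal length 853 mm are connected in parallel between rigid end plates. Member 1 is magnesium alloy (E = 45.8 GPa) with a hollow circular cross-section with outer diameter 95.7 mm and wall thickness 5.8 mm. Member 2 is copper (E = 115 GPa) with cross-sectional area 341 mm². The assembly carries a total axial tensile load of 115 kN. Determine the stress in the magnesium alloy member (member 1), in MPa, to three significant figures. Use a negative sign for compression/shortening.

A_1 = 1638 mm².
Equal strain + equilibrium ⇒ each member carries load in proportion to AE: A₁E₁ = 75020000 N, A₂E₂ = 39220000 N, ΣAE = 114200000 N.
σ₁ = P·E₁/ΣAE = 115000·45800/114200000 = 46.1 MPa.

46.1 MPa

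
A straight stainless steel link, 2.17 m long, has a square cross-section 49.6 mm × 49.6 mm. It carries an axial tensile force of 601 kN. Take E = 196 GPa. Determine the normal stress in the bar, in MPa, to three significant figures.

A = 2460 mm².
σ = N/A = 601000/2460 = 244.3 MPa.

244 MPa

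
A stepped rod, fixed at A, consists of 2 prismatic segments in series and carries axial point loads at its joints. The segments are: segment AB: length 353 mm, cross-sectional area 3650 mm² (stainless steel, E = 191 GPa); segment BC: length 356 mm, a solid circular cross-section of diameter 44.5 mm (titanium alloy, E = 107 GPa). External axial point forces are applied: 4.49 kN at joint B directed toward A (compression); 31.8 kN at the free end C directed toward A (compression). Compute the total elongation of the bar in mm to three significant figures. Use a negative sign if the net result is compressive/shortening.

Internal axial forces (sectioning from the free end, tension +): N_BC = -31.8 kN, N_AB = -36.29 kN.
A_BC = 1555 mm².
δ_AB = -36290·353/(3650·191000) = -0.01838 mm
δ_BC = -31800·356/(1555·107000) = -0.06803 mm
δ = Σδ_i = -0.0864 mm.

-0.0864 mm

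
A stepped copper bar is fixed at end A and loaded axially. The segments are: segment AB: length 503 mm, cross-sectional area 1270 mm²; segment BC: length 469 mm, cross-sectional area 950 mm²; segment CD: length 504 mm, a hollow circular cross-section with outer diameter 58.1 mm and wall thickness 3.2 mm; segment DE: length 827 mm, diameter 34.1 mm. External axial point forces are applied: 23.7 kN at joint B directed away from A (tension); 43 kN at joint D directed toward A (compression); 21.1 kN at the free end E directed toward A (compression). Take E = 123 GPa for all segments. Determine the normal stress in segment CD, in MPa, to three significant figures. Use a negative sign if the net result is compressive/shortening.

Internal axial forces (sectioning from the free end, tension +): N_DE = -21.1 kN, N_CD = -64.1 kN, N_BC = -64.1 kN, N_AB = -40.4 kN.
A_CD = 551.9 mm².
σ_CD = N_CD/A_CD = -64100/551.9 = -116.1 MPa.

-116 MPa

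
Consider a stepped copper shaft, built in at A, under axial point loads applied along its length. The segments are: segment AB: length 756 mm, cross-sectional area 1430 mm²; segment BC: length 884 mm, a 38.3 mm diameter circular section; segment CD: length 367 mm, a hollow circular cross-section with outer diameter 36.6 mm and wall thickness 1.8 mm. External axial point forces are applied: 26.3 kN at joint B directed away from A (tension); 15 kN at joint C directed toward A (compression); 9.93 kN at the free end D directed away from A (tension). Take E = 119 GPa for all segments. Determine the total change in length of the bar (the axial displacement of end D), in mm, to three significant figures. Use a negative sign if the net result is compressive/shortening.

0.217 mm

Internal axial forces (sectioning from the free end, tension +): N_CD = 9.93 kN, N_BC = -5.07 kN, N_AB = 21.23 kN.
A_BC = 1152 mm².
A_CD = 196.8 mm².
δ_AB = 21230·756/(1430·119000) = 0.09432 mm
δ_BC = -5070·884/(1152·119000) = -0.03269 mm
δ_CD = 9930·367/(196.8·119000) = 0.1556 mm
δ = Σδ_i = 0.2172 mm.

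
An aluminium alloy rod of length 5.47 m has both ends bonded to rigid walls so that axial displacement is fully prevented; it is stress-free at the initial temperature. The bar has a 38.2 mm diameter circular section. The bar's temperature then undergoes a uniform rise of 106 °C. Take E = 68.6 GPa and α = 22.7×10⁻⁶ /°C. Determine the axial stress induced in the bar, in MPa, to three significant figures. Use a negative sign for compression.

-165 MPa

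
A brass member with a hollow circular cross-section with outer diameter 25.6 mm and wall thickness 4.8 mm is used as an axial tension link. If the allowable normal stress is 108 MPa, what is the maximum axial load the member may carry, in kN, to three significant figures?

33.9 kN

A = 313.7 mm².
P_max = σ_allow · A = 108 · 313.7 = 33870 N = 33.87 kN.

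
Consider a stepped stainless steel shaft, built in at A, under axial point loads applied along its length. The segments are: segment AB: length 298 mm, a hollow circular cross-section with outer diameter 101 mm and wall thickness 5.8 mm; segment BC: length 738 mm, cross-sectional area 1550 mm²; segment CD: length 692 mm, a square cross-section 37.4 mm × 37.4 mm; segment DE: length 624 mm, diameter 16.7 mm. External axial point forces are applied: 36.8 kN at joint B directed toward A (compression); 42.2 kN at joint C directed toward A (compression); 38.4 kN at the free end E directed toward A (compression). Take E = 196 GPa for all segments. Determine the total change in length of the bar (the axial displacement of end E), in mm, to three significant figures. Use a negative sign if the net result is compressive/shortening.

Internal axial forces (sectioning from the free end, tension +): N_DE = -38.4 kN, N_CD = -38.4 kN, N_BC = -80.6 kN, N_AB = -117.4 kN.
A_AB = 1735 mm².
A_CD = 1399 mm².
A_DE = 219 mm².
δ_AB = -117400·298/(1735·196000) = -0.1029 mm
δ_BC = -80600·738/(1550·196000) = -0.1958 mm
δ_CD = -38400·692/(1399·196000) = -0.09693 mm
δ_DE = -38400·624/(219·196000) = -0.5581 mm
δ = Σδ_i = -0.9538 mm.

-0.954 mm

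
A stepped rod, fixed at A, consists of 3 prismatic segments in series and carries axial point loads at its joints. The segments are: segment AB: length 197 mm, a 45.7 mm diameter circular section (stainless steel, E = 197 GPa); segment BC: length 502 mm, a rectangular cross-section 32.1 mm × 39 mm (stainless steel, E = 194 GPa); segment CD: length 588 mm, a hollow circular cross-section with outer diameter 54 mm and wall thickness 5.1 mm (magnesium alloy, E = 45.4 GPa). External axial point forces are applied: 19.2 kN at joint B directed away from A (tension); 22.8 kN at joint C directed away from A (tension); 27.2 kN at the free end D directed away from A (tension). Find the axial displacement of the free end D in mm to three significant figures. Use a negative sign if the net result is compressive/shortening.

0.595 mm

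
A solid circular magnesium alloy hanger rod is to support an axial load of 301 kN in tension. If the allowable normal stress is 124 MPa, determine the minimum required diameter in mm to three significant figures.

55.6 mm

Required area A ≥ P/σ_allow = 301000/124 = 2427 mm².
For a solid circular section, d ≥ √(4A/π) = 55.59 mm.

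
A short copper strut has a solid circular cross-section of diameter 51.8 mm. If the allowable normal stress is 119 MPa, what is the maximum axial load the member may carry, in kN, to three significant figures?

251 kN

A = 2107 mm².
P_max = σ_allow · A = 119 · 2107 = 250800 N = 250.8 kN.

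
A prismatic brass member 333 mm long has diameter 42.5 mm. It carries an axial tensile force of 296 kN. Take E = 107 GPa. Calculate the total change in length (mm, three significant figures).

0.649 mm

A = 1419 mm².
δ_mech = NL/(AE) = 296000·333/(1419·107000) = 0.6494 mm.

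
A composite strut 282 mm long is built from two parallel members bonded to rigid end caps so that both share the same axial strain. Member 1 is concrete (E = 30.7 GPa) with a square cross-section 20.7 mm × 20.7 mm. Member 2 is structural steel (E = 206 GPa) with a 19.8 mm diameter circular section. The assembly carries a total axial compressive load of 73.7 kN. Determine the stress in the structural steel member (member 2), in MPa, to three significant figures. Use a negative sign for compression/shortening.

A_1 = 428.5 mm².
A_2 = 307.9 mm².
Equal strain + equilibrium ⇒ each member carries load in proportion to AE: A₁E₁ = 13150000 N, A₂E₂ = 63430000 N, ΣAE = 76580000 N.
σ₂ = P·E₂/ΣAE = -73700·206000/76580000 = -198.2 MPa.

-198 MPa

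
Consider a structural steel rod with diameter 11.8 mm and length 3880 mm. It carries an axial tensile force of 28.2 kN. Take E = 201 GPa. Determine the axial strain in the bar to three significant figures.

A = 109.4 mm².
σ = N/A = 257.9 MPa; ε = σ/E = 257.9/201000 = 1.283e-03.

0.00128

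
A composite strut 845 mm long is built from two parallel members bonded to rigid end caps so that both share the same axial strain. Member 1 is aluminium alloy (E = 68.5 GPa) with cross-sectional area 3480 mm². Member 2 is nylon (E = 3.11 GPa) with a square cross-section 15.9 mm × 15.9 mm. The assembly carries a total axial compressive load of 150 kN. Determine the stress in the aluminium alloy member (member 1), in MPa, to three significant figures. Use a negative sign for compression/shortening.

A_2 = 252.8 mm².
Equal strain + equilibrium ⇒ each member carries load in proportion to AE: A₁E₁ = 238400000 N, A₂E₂ = 786200 N, ΣAE = 239200000 N.
σ₁ = P·E₁/ΣAE = -150000·68500/239200000 = -42.96 MPa.

-43.0 MPa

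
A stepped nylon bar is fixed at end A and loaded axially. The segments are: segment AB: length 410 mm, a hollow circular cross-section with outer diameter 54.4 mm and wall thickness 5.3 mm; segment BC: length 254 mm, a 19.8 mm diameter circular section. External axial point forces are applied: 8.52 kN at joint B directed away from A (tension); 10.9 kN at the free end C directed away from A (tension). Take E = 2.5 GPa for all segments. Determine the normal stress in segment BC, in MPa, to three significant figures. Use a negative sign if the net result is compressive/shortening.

35.4 MPa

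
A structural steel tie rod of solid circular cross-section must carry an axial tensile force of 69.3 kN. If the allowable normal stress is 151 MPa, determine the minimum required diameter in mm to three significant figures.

24.2 mm

Required area A ≥ P/σ_allow = 69300/151 = 458.9 mm².
For a solid circular section, d ≥ √(4A/π) = 24.17 mm.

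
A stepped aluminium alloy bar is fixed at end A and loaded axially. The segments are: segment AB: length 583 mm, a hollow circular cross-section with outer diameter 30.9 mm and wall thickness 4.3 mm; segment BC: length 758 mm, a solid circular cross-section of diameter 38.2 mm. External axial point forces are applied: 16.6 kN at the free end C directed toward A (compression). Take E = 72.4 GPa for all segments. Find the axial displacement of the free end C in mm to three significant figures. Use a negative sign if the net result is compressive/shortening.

-0.524 mm

Internal axial forces (sectioning from the free end, tension +): N_BC = -16.6 kN, N_AB = -16.6 kN.
A_AB = 359.3 mm².
A_BC = 1146 mm².
δ_AB = -16600·583/(359.3·72400) = -0.372 mm
δ_BC = -16600·758/(1146·72400) = -0.1516 mm
δ = Σδ_i = -0.5236 mm.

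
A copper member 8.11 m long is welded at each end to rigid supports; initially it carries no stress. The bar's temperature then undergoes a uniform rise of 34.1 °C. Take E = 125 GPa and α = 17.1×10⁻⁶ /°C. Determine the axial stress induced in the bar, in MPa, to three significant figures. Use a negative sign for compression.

-72.9 MPa

Free thermal expansion αLΔT = 17.1e-6 · 8110 · 34.1 = 4.729 mm.
The walls impose strain ε = −(4.729)/8110 = -5.8311e-04; σ = Eε = 125000 · -5.8311e-04 = -72.89 MPa.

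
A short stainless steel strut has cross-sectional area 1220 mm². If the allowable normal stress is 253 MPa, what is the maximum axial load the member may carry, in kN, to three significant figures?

309 kN

P_max = σ_allow · A = 253 · 1220 = 308700 N = 308.7 kN.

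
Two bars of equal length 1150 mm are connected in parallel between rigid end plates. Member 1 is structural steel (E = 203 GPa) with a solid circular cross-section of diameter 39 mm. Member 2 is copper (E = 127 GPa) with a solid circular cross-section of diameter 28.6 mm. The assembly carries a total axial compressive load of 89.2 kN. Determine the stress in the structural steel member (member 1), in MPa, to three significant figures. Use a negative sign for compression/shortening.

-55.9 MPa

A_1 = 1195 mm².
A_2 = 642.4 mm².
Equal strain + equilibrium ⇒ each member carries load in proportion to AE: A₁E₁ = 242500000 N, A₂E₂ = 81590000 N, ΣAE = 324100000 N.
σ₁ = P·E₁/ΣAE = -89200·203000/324100000 = -55.87 MPa.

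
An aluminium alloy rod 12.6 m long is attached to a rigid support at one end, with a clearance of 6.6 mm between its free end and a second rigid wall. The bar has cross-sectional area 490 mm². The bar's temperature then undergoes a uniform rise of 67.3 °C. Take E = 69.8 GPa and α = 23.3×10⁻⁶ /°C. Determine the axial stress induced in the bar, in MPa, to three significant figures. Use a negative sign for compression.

-72.9 MPa

Free thermal expansion αLΔT = 23.3e-6 · 12600 · 67.3 = 19.76 mm.
The walls engage after the gap closes; constrained expansion = 19.76 − 6.6 = 13.16 mm.
The walls impose strain ε = −(13.16)/12600 = -1.0443e-03; σ = Eε = 69800 · -1.0443e-03 = -72.89 MPa.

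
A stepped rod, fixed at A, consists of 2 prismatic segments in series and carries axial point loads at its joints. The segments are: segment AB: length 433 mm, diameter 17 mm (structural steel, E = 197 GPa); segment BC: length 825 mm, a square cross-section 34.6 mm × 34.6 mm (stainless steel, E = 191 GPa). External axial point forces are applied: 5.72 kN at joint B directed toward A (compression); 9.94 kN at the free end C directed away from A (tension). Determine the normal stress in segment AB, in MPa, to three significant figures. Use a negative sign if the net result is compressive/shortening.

18.6 MPa

Internal axial forces (sectioning from the free end, tension +): N_BC = 9.94 kN, N_AB = 4.22 kN.
A_AB = 227 mm².
σ_AB = N_AB/A_AB = 4220/227 = 18.59 MPa.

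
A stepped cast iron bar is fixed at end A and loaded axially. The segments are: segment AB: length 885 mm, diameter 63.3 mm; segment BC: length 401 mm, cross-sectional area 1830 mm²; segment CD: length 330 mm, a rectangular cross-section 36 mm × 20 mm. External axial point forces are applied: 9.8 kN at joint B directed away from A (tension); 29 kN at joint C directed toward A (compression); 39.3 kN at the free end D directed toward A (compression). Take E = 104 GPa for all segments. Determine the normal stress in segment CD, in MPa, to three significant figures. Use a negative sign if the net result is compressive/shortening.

-54.6 MPa

Internal axial forces (sectioning from the free end, tension +): N_CD = -39.3 kN, N_BC = -68.3 kN, N_AB = -58.5 kN.
A_CD = 720 mm².
σ_CD = N_CD/A_CD = -39300/720 = -54.58 MPa.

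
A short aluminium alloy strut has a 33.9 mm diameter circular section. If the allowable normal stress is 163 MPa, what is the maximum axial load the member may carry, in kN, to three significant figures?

147 kN

A = 902.6 mm².
P_max = σ_allow · A = 163 · 902.6 = 147100 N = 147.1 kN.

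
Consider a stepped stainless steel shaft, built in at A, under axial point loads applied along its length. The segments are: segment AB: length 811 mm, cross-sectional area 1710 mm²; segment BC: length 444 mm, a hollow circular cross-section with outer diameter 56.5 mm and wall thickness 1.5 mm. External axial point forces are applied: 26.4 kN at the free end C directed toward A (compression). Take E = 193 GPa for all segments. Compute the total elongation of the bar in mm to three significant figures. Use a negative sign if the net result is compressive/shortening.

-0.299 mm

Internal axial forces (sectioning from the free end, tension +): N_BC = -26.4 kN, N_AB = -26.4 kN.
A_BC = 259.2 mm².
δ_AB = -26400·811/(1710·193000) = -0.06487 mm
δ_BC = -26400·444/(259.2·193000) = -0.2343 mm
δ = Σδ_i = -0.2992 mm.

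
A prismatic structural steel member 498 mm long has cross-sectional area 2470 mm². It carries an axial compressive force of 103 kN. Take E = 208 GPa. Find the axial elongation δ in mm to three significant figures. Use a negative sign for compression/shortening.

-0.0998 mm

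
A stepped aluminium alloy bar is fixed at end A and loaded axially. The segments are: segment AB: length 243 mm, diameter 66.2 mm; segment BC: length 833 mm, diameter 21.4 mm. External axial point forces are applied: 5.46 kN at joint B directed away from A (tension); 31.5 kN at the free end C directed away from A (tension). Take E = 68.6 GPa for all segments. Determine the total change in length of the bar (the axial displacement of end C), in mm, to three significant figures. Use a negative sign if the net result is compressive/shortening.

1.10 mm

Internal axial forces (sectioning from the free end, tension +): N_BC = 31.5 kN, N_AB = 36.96 kN.
A_AB = 3442 mm².
A_BC = 359.7 mm².
δ_AB = 36960·243/(3442·68600) = 0.03804 mm
δ_BC = 31500·833/(359.7·68600) = 1.063 mm
δ = Σδ_i = 1.101 mm.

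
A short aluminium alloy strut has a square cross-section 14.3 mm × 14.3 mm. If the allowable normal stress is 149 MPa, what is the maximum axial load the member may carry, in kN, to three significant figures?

30.5 kN

A = 204.5 mm².
P_max = σ_allow · A = 149 · 204.5 = 30470 N = 30.47 kN.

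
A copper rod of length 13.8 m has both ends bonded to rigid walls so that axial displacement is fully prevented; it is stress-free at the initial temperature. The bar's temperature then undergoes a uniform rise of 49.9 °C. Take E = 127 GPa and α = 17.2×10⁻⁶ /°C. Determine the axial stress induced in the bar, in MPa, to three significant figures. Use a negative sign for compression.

-109 MPa

Free thermal expansion αLΔT = 17.2e-6 · 13800 · 49.9 = 11.84 mm.
The walls impose strain ε = −(11.84)/13800 = -8.5828e-04; σ = Eε = 127000 · -8.5828e-04 = -109 MPa.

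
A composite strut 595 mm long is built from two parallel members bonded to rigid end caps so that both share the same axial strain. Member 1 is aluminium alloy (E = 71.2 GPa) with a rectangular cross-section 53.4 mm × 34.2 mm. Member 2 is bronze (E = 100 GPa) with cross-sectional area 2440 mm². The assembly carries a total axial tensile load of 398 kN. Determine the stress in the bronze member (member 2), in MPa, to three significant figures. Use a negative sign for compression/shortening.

106 MPa

A_1 = 1826 mm².
Equal strain + equilibrium ⇒ each member carries load in proportion to AE: A₁E₁ = 130000000 N, A₂E₂ = 244000000 N, ΣAE = 374000000 N.
σ₂ = P·E₂/ΣAE = 398000·100000/374000000 = 106.4 MPa.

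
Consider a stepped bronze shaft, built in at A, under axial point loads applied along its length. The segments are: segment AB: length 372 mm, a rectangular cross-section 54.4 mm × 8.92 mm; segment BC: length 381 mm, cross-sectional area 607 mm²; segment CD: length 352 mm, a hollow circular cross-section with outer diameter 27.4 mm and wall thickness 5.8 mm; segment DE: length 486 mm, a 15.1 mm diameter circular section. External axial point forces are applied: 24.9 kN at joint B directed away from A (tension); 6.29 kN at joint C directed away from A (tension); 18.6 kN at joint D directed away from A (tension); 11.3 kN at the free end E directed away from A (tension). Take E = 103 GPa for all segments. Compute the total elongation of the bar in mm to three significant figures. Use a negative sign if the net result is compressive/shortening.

1.23 mm

Internal axial forces (sectioning from the free end, tension +): N_DE = 11.3 kN, N_CD = 29.9 kN, N_BC = 36.19 kN, N_AB = 61.09 kN.
A_AB = 485.2 mm².
A_CD = 393.6 mm².
A_DE = 179.1 mm².
δ_AB = 61090·372/(485.2·103000) = 0.4547 mm
δ_BC = 36190·381/(607·103000) = 0.2205 mm
δ_CD = 29900·352/(393.6·103000) = 0.2596 mm
δ_DE = 11300·486/(179.1·103000) = 0.2977 mm
δ = Σδ_i = 1.233 mm.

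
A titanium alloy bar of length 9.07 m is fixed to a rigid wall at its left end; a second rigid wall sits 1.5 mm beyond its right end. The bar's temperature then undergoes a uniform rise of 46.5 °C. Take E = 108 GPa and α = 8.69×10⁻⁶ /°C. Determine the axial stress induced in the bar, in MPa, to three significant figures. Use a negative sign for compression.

Free thermal expansion αLΔT = 8.69e-6 · 9070 · 46.5 = 3.665 mm.
The walls engage after the gap closes; constrained expansion = 3.665 − 1.5 = 2.165 mm.
The walls impose strain ε = −(2.165)/9070 = -2.3870e-04; σ = Eε = 108000 · -2.3870e-04 = -25.78 MPa.

-25.8 MPa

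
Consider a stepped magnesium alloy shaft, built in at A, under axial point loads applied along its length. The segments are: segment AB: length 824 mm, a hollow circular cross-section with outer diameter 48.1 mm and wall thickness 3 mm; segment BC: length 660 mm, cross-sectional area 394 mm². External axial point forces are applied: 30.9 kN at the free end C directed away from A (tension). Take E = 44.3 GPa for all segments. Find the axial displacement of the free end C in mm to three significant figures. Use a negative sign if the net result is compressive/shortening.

Internal axial forces (sectioning from the free end, tension +): N_BC = 30.9 kN, N_AB = 30.9 kN.
A_AB = 425.1 mm².
δ_AB = 30900·824/(425.1·44300) = 1.352 mm
δ_BC = 30900·660/(394·44300) = 1.168 mm
δ = Σδ_i = 2.521 mm.

2.52 mm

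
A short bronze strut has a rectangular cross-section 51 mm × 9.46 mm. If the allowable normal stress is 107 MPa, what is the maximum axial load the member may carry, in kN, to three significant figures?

A = 482.5 mm².
P_max = σ_allow · A = 107 · 482.5 = 51620 N = 51.62 kN.

51.6 kN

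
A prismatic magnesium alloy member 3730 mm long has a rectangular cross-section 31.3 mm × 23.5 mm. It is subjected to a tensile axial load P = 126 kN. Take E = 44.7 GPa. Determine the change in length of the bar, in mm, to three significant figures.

14.3 mm

A = 735.6 mm².
δ_mech = NL/(AE) = 126000·3730/(735.6·44700) = 14.29 mm.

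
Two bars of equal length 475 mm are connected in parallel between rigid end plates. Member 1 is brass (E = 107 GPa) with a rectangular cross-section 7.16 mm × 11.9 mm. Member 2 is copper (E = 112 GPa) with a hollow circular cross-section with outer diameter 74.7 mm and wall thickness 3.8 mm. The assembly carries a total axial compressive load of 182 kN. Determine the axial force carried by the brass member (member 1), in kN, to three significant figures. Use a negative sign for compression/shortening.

A_1 = 85.2 mm².
A_2 = 846.4 mm².
Equal strain + equilibrium ⇒ each member carries load in proportion to AE: A₁E₁ = 9117000 N, A₂E₂ = 94800000 N, ΣAE = 103900000 N.
F₁ = P·A₁E₁/ΣAE = -182000·9117000/103900000 = -15970 N.

-16.0 kN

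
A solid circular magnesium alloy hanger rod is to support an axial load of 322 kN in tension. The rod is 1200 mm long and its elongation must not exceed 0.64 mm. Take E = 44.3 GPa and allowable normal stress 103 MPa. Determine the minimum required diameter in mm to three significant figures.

Required area A ≥ P/σ_allow = 322000/103 = 3126 mm².
For a solid circular section, d ≥ √(4A/π) = 63.09 mm.
Elongation limit: A ≥ PL/(Eδ_allow) = 322000·1200/(44300·0.64) = 13630 mm² ⇒ d ≥ 131.7 mm.
The elongation limit governs.

132 mm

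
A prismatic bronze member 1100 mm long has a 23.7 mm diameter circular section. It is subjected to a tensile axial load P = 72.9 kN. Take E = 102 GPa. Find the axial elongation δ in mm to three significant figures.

1.78 mm

A = 441.2 mm².
δ_mech = NL/(AE) = 72900·1100/(441.2·102000) = 1.782 mm.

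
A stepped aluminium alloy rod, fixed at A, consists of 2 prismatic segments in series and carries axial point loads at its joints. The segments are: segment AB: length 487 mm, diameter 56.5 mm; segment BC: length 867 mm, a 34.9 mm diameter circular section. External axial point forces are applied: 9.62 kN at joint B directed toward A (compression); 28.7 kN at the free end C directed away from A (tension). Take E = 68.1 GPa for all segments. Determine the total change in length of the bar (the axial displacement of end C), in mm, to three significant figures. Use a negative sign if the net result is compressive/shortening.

0.436 mm

Internal axial forces (sectioning from the free end, tension +): N_BC = 28.7 kN, N_AB = 19.08 kN.
A_AB = 2507 mm².
A_BC = 956.6 mm².
δ_AB = 19080·487/(2507·68100) = 0.05442 mm
δ_BC = 28700·867/(956.6·68100) = 0.382 mm
δ = Σδ_i = 0.4364 mm.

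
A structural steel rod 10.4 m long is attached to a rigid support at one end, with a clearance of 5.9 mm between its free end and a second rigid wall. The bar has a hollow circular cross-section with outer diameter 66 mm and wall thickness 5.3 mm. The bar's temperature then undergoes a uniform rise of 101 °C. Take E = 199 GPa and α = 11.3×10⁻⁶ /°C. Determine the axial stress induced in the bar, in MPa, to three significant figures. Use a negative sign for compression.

Free thermal expansion αLΔT = 11.3e-6 · 10400 · 101 = 11.87 mm.
The walls engage after the gap closes; constrained expansion = 11.87 − 5.9 = 5.97 mm.
The walls impose strain ε = −(5.97)/10400 = -5.7399e-04; σ = Eε = 199000 · -5.7399e-04 = -114.2 MPa.

-114 MPa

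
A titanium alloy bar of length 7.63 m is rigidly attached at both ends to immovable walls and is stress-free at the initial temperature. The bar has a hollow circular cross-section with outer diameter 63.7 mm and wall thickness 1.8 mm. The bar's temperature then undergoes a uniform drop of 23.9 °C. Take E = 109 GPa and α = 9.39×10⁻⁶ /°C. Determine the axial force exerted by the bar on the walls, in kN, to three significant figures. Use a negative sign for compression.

8.56 kN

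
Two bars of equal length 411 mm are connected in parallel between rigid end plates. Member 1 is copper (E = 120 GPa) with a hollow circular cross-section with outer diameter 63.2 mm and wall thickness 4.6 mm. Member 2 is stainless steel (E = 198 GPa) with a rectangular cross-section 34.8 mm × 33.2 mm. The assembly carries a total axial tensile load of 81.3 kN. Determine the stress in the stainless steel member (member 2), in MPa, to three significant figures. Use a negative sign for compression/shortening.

48.7 MPa

A_1 = 846.8 mm².
A_2 = 1155 mm².
Equal strain + equilibrium ⇒ each member carries load in proportion to AE: A₁E₁ = 101600000 N, A₂E₂ = 228800000 N, ΣAE = 330400000 N.
σ₂ = P·E₂/ΣAE = 81300·198000/330400000 = 48.72 MPa.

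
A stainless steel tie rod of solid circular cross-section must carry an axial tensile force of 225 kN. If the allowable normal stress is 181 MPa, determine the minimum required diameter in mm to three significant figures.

39.8 mm

Required area A ≥ P/σ_allow = 225000/181 = 1243 mm².
For a solid circular section, d ≥ √(4A/π) = 39.78 mm.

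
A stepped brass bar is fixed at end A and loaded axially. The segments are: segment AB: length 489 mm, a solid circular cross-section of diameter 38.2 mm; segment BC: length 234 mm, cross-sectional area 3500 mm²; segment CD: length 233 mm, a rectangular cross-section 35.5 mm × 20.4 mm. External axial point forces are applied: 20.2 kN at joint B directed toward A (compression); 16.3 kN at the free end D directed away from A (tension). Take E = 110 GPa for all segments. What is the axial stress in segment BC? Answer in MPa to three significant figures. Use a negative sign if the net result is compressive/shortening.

Internal axial forces (sectioning from the free end, tension +): N_CD = 16.3 kN, N_BC = 16.3 kN, N_AB = -3.9 kN.
σ_BC = N_BC/A_BC = 16300/3500 = 4.657 MPa.

4.66 MPa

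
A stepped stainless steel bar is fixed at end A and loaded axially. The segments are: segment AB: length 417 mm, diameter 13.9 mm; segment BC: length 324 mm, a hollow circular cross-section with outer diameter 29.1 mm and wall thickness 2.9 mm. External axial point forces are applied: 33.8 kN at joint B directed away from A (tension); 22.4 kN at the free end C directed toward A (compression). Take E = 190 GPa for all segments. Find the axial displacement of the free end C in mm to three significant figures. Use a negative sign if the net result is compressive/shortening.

Internal axial forces (sectioning from the free end, tension +): N_BC = -22.4 kN, N_AB = 11.4 kN.
A_AB = 151.7 mm².
A_BC = 238.7 mm².
δ_AB = 11400·417/(151.7·190000) = 0.1649 mm
δ_BC = -22400·324/(238.7·190000) = -0.16 mm
δ = Σδ_i = 0.004854 mm.

0.00485 mm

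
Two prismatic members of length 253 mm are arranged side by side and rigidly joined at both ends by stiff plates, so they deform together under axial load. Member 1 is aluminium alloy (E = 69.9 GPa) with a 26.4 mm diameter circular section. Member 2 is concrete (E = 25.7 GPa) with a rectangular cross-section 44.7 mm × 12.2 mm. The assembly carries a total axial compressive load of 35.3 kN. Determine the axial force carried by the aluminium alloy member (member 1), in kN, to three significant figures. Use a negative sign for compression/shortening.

-25.8 kN

A_1 = 547.4 mm².
A_2 = 545.3 mm².
Equal strain + equilibrium ⇒ each member carries load in proportion to AE: A₁E₁ = 38260000 N, A₂E₂ = 14020000 N, ΣAE = 52280000 N.
F₁ = P·A₁E₁/ΣAE = -35300·38260000/52280000 = -25840 N.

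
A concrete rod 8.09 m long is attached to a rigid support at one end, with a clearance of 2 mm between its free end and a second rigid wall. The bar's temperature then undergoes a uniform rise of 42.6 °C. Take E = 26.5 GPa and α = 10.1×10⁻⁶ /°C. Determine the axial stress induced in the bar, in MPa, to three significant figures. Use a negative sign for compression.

-4.85 MPa

Free thermal expansion αLΔT = 10.1e-6 · 8090 · 42.6 = 3.481 mm.
The walls engage after the gap closes; constrained expansion = 3.481 − 2 = 1.481 mm.
The walls impose strain ε = −(1.481)/8090 = -1.8304e-04; σ = Eε = 26500 · -1.8304e-04 = -4.851 MPa.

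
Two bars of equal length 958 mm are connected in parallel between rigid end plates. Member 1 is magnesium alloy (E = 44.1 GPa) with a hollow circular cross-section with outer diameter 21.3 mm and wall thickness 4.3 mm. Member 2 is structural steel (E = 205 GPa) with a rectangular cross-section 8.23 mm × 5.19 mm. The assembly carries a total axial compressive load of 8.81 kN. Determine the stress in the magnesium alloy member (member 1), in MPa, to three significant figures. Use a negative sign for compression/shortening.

-20.6 MPa

A_1 = 229.7 mm².
A_2 = 42.71 mm².
Equal strain + equilibrium ⇒ each member carries load in proportion to AE: A₁E₁ = 10130000 N, A₂E₂ = 8756000 N, ΣAE = 18880000 N.
σ₁ = P·E₁/ΣAE = -8810·44100/18880000 = -20.57 MPa.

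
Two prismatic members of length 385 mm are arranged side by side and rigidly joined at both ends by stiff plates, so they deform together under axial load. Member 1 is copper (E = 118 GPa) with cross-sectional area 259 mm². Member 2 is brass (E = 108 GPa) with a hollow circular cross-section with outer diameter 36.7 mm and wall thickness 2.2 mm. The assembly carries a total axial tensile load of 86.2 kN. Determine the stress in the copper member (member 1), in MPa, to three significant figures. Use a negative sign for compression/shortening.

A_2 = 238.4 mm².
Equal strain + equilibrium ⇒ each member carries load in proportion to AE: A₁E₁ = 30560000 N, A₂E₂ = 25750000 N, ΣAE = 56310000 N.
σ₁ = P·E₁/ΣAE = 86200·118000/56310000 = 180.6 MPa.

181 MPa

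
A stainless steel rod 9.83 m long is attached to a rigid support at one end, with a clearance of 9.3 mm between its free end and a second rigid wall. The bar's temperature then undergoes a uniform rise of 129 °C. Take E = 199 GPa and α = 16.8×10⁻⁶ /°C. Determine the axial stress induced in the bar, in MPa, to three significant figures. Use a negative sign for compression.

-243 MPa

Free thermal expansion αLΔT = 16.8e-6 · 9830 · 129 = 21.3 mm.
The walls engage after the gap closes; constrained expansion = 21.3 − 9.3 = 12 mm.
The walls impose strain ε = −(12)/9830 = -1.2211e-03; σ = Eε = 199000 · -1.2211e-03 = -243 MPa.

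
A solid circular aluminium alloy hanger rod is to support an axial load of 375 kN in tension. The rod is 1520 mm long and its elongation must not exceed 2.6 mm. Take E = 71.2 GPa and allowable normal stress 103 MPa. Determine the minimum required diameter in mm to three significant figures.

Required area A ≥ P/σ_allow = 375000/103 = 3641 mm².
For a solid circular section, d ≥ √(4A/π) = 68.09 mm.
Elongation limit: A ≥ PL/(Eδ_allow) = 375000·1520/(71200·2.6) = 3079 mm² ⇒ d ≥ 62.61 mm.
The stress limit governs.

68.1 mm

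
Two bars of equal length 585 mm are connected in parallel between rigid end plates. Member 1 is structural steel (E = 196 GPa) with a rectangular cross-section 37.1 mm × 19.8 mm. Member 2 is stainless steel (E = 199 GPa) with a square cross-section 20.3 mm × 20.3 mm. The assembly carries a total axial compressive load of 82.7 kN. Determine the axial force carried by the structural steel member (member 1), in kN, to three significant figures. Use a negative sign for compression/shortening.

A_1 = 734.6 mm².
A_2 = 412.1 mm².
Equal strain + equilibrium ⇒ each member carries load in proportion to AE: A₁E₁ = 144000000 N, A₂E₂ = 82010000 N, ΣAE = 226000000 N.
F₁ = P·A₁E₁/ΣAE = -82700·144000000/226000000 = -52690 N.

-52.7 kN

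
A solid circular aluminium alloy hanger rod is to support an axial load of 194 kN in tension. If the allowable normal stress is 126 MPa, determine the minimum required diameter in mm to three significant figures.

Required area A ≥ P/σ_allow = 194000/126 = 1540 mm².
For a solid circular section, d ≥ √(4A/π) = 44.28 mm.

44.3 mm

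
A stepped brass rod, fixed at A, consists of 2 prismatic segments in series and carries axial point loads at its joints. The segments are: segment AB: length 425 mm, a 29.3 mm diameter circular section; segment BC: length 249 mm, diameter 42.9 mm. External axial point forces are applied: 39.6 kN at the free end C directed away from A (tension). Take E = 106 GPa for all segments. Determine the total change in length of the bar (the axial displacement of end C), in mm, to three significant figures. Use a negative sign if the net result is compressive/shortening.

0.300 mm

Internal axial forces (sectioning from the free end, tension +): N_BC = 39.6 kN, N_AB = 39.6 kN.
A_AB = 674.3 mm².
A_BC = 1445 mm².
δ_AB = 39600·425/(674.3·106000) = 0.2355 mm
δ_BC = 39600·249/(1445·106000) = 0.06436 mm
δ = Σδ_i = 0.2998 mm.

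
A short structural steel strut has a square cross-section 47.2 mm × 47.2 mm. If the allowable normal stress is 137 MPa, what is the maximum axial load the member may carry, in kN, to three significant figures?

305 kN

A = 2228 mm².
P_max = σ_allow · A = 137 · 2228 = 305200 N = 305.2 kN.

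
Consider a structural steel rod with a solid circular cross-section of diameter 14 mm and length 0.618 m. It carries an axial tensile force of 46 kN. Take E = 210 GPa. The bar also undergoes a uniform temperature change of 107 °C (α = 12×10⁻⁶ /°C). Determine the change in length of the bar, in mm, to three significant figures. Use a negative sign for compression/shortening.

A = 153.9 mm².
δ_mech = NL/(AE) = 46000·618/(153.9·210000) = 0.8794 mm.
δ_thermal = αLΔT = 12e-6·618·107 = 0.7935 mm.
δ = δ_mech + δ_thermal = 1.673 mm.

1.67 mm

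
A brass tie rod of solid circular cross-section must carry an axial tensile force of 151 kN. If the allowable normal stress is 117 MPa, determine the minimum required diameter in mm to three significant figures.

40.5 mm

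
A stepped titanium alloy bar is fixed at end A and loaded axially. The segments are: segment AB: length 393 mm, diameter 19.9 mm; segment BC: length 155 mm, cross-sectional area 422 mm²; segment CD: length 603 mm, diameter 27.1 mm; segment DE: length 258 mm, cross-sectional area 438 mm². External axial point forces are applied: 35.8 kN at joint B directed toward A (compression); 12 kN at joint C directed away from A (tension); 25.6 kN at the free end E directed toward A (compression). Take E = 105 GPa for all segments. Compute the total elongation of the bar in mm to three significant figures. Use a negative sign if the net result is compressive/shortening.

Internal axial forces (sectioning from the free end, tension +): N_DE = -25.6 kN, N_CD = -25.6 kN, N_BC = -13.6 kN, N_AB = -49.4 kN.
A_AB = 311 mm².
A_CD = 576.8 mm².
δ_AB = -49400·393/(311·105000) = -0.5945 mm
δ_BC = -13600·155/(422·105000) = -0.04757 mm
δ_CD = -25600·603/(576.8·105000) = -0.2549 mm
δ_DE = -25600·258/(438·105000) = -0.1436 mm
δ = Σδ_i = -1.041 mm.

-1.04 mm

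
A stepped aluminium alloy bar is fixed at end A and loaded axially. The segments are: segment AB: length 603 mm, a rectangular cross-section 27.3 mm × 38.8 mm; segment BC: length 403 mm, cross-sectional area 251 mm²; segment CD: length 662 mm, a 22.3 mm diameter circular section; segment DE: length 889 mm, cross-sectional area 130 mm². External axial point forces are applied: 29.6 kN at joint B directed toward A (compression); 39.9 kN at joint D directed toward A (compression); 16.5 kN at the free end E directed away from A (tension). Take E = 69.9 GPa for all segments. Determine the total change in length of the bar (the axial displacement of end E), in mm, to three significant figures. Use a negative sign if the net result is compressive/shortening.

0.0777 mm

Internal axial forces (sectioning from the free end, tension +): N_DE = 16.5 kN, N_CD = -23.4 kN, N_BC = -23.4 kN, N_AB = -53 kN.
A_AB = 1059 mm².
A_CD = 390.6 mm².
δ_AB = -53000·603/(1059·69900) = -0.4316 mm
δ_BC = -23400·403/(251·69900) = -0.5375 mm
δ_CD = -23400·662/(390.6·69900) = -0.5674 mm
δ_DE = 16500·889/(130·69900) = 1.614 mm
δ = Σδ_i = 0.07769 mm.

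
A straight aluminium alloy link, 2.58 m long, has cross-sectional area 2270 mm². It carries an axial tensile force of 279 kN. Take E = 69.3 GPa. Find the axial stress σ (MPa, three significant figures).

123 MPa

σ = N/A = 279000/2270 = 122.9 MPa.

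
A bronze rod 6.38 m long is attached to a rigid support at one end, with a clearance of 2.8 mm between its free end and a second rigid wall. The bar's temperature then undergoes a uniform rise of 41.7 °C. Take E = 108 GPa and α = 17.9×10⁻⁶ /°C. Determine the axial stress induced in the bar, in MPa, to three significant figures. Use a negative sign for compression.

Free thermal expansion αLΔT = 17.9e-6 · 6380 · 41.7 = 4.762 mm.
The walls engage after the gap closes; constrained expansion = 4.762 − 2.8 = 1.962 mm.
The walls impose strain ε = −(1.962)/6380 = -3.0756e-04; σ = Eε = 108000 · -3.0756e-04 = -33.22 MPa.

-33.2 MPa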